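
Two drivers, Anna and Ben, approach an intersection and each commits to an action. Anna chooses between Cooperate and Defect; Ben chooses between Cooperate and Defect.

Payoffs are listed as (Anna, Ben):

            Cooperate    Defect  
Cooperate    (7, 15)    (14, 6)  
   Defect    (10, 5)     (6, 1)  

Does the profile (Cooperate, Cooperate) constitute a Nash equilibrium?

No

At (Cooperate, Cooperate), Anna earns 7; switching to Defect would give 10, so Anna would deviate.
Ben earns 15; switching to Defect would give 6, so Ben has no profitable deviation.
Since at least one player can profitably deviate, this is not a Nash equilibrium.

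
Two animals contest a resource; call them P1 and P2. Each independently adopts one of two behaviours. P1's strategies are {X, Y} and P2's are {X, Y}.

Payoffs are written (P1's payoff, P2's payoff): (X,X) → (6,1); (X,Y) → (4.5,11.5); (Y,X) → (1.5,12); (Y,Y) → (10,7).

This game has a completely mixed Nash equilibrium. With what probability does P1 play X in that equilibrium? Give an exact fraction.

Let x be the probability that P1 plays X. In a completely mixed equilibrium, P2 must be indifferent between X and Y.
P2's expected payoff from X is x + 12(1−x); from Y it is 11.5x + 7(1−x).
Setting these equal: −11x + 12 = 4.5x + 7, so x = 10/31.

10/31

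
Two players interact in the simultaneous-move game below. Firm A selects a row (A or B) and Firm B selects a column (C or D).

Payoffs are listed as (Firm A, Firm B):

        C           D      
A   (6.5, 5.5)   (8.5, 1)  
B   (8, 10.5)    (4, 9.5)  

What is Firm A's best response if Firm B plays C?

B

Against C, Firm A earns 6.5 from A and 8 from B.
So B is the best response.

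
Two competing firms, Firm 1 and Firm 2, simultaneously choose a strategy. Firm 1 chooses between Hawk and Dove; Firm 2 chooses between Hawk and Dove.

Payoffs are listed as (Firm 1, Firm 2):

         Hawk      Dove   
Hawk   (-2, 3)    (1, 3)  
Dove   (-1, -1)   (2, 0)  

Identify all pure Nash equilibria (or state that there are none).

(Dove, Dove)

(Hawk, Hawk): Firm 1 prefers Dove (-1 > -2) — not an equilibrium.
(Hawk, Dove): Firm 1 prefers Dove (2 > 1) — not an equilibrium.
(Dove, Hawk): Firm 2 prefers Dove (0 > -1) — not an equilibrium.
(Dove, Dove): Firm 1 gets 2 ≥ 1 from Hawk, and Firm 2 gets 0 ≥ -1 from Hawk — Nash equilibrium.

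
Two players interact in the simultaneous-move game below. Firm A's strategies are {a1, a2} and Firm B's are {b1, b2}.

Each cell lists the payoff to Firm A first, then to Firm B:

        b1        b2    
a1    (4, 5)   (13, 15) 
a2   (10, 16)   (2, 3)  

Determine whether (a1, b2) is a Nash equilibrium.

At (a1, b2), Firm A earns 13; switching to a2 would give 2, so Firm A has no profitable deviation.
Firm B earns 15; switching to b1 would give 5, so Firm B has no profitable deviation.
Neither player can gain by a unilateral deviation, so this profile is a Nash equilibrium.

Yes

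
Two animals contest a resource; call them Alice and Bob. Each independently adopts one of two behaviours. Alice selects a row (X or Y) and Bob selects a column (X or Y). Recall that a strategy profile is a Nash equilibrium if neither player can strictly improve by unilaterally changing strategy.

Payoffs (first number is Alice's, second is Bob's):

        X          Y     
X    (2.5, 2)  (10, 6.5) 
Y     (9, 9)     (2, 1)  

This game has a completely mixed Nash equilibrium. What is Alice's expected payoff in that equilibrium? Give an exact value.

First find q, the probability Bob plays X, from Alice's indifference between X and Y: 2.5q + 10(1−q) = 9q + 2(1−q), giving q = 16/29.
Since Alice is indifferent in equilibrium, Alice's expected payoff equals the payoff from either row against (16/29, 13/29). Using X: 2.5(16/29) + 10(13/29) = 170/29.

170/29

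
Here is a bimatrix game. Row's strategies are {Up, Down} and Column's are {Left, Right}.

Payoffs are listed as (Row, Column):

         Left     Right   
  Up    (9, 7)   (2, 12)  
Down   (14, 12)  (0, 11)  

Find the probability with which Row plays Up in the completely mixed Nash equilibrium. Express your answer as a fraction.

1/6

Let r be the probability that Row plays Up. In a completely mixed equilibrium, Column must be indifferent between Left and Right.
Column's expected payoff from Left is 7r + 12(1−r); from Right it is 12r + 11(1−r).
Setting these equal: −5r + 12 = r + 11, so r = 1/6.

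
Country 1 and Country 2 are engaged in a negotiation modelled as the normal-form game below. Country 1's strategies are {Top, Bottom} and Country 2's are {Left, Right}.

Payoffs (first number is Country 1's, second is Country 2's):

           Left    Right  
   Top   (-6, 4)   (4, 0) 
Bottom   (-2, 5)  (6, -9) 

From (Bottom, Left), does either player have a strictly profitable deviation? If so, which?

Country 1 at (Bottom, Left) earns -2; deviating to Top yields -6 — not better.
Country 2 earns 5; deviating to Right yields -9 — not better.
Neither player can strictly improve; the profile is a Nash equilibrium.

Neither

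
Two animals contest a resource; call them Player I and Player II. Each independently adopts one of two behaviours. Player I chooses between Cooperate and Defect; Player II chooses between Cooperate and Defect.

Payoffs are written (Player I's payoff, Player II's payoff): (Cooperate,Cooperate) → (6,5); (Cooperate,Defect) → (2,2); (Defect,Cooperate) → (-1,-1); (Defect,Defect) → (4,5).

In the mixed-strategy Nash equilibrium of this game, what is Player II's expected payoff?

First find p, the probability Player I plays Cooperate, from Player II's indifference between Cooperate and Defect: 5p − (1−p) = 2p + 5(1−p), giving p = 2/3.
Since Player II is indifferent in equilibrium, Player II's expected payoff equals the payoff from either column against (2/3, 1/3). Using Cooperate: 5(2/3) − (1/3) = 3.

3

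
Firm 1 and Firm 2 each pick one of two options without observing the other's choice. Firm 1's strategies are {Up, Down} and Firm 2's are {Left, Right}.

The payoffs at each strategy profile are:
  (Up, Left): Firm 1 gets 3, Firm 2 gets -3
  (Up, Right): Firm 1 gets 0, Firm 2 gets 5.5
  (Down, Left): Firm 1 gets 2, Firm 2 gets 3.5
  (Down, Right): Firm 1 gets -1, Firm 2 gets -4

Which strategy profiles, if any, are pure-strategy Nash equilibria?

(Up, Right)

(Up, Left): Firm 2 prefers Right (5.5 > -3) — not an equilibrium.
(Up, Right): Firm 1 gets 0 ≥ -1 from Down, and Firm 2 gets 5.5 ≥ -3 from Left — Nash equilibrium.
(Down, Left): Firm 1 prefers Up (3 > 2) — not an equilibrium.
(Down, Right): Firm 1 prefers Up (0 > -1); Firm 2 prefers Left (3.5 > -4) — not an equilibrium.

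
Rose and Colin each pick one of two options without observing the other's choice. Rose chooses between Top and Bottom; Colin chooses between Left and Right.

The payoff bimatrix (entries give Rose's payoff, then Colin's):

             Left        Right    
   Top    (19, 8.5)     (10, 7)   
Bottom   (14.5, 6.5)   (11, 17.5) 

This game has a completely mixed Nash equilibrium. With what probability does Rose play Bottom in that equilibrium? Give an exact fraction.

3/25

Let r be the probability that Rose plays Top. In a completely mixed equilibrium, Colin must be indifferent between Left and Right.
Colin's expected payoff from Left is 8.5r + 6.5(1−r); from Right it is 7r + 17.5(1−r).
Setting these equal: 2r + 6.5 = −10.5r + 17.5, so r = 22/25.
Therefore Rose plays Bottom with probability 1 − 22/25 = 3/25.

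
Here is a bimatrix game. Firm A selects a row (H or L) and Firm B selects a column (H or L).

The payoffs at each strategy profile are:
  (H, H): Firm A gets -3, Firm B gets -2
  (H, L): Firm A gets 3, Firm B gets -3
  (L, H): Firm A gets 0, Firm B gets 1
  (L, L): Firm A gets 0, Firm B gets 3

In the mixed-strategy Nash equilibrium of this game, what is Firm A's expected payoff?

First find y, the probability Firm B plays H, from Firm A's indifference between H and L: −3y + 3(1−y) = 0, giving y = 1/2.
Since Firm A is indifferent in equilibrium, Firm A's expected payoff equals the payoff from either row against (1/2, 1/2). Using H: −3(1/2) + 3(1/2) = 0.

0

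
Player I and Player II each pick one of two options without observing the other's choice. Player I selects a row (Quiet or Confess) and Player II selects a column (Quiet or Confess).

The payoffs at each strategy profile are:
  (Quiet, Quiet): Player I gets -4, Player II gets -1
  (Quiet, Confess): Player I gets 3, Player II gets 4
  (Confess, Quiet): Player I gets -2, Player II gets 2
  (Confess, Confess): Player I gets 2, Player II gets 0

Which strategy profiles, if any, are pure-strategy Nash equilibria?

(Quiet, Quiet): Player I prefers Confess (-2 > -4); Player II prefers Confess (4 > -1) — not an equilibrium.
(Quiet, Confess): Player I gets 3 ≥ 2 from Confess, and Player II gets 4 ≥ -1 from Quiet — Nash equilibrium.
(Confess, Quiet): Player I gets -2 ≥ -4 from Quiet, and Player II gets 2 ≥ 0 from Confess — Nash equilibrium.
(Confess, Confess): Player I prefers Quiet (3 > 2); Player II prefers Quiet (2 > 0) — not an equilibrium.

(Quiet, Confess) and (Confess, Quiet)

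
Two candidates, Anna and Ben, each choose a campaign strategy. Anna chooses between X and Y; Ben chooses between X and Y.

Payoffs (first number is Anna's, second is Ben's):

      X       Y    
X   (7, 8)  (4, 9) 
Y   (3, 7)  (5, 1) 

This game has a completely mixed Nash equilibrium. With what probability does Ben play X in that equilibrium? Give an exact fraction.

1/5

Let y be the probability that Ben plays X. In a completely mixed equilibrium, Anna must be indifferent between X and Y.
Anna's expected payoff from X is 7y + 4(1−y); from Y it is 3y + 5(1−y).
Setting these equal: 3y + 4 = −2y + 5, so y = 1/5.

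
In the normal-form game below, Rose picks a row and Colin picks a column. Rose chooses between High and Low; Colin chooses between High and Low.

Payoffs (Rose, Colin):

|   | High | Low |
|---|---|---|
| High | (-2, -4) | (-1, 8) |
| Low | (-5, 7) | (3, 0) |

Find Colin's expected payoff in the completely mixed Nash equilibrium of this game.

56/19

First find p, the probability Rose plays High, from Colin's indifference between High and Low: −4p + 7(1−p) = 8p, giving p = 7/19.
Since Colin is indifferent in equilibrium, Colin's expected payoff equals the payoff from either column against (7/19, 12/19). Using High: −4(7/19) + 7(12/19) = 56/19.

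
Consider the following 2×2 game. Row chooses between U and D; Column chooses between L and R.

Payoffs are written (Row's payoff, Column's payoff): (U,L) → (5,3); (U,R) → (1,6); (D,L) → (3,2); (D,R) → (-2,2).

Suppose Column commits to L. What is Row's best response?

U

Against L, Row earns 5 from U and 3 from D.
So U is the best response.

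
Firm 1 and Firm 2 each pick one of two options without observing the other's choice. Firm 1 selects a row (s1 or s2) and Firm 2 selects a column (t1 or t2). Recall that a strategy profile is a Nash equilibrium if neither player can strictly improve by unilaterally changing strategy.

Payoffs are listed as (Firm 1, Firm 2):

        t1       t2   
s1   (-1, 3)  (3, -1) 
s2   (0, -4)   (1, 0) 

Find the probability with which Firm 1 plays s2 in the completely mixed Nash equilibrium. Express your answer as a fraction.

Let x be the probability that Firm 1 plays s1. In a completely mixed equilibrium, Firm 2 must be indifferent between t1 and t2.
Firm 2's expected payoff from t1 is 3x − 4(1−x); from t2 it is −x.
Setting these equal: 7x − 4 = −x, so x = 1/2.
Therefore Firm 1 plays s2 with probability 1 − 1/2 = 1/2.

1/2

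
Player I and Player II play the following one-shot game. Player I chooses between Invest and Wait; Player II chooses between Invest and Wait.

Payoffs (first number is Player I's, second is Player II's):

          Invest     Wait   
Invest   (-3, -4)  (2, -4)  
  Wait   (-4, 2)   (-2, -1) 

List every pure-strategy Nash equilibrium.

(Invest, Invest) and (Invest, Wait)

(Invest, Invest): Player I gets -3 ≥ -4 from Wait, and Player II gets -4 ≥ -4 from Wait — Nash equilibrium.
(Invest, Wait): Player I gets 2 ≥ -2 from Wait, and Player II gets -4 ≥ -4 from Invest — Nash equilibrium.
(Wait, Invest): Player I prefers Invest (-3 > -4) — not an equilibrium.
(Wait, Wait): Player I prefers Invest (2 > -2); Player II prefers Invest (2 > -1) — not an equilibrium.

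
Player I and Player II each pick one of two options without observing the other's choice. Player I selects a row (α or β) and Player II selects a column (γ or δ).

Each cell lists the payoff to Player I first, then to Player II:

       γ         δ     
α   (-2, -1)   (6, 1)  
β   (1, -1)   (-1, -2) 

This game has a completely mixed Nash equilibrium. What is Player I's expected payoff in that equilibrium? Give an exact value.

2/5

First find q, the probability Player II plays γ, from Player I's indifference between α and β: −2q + 6(1−q) = q − (1−q), giving q = 7/10.
Since Player I is indifferent in equilibrium, Player I's expected payoff equals the payoff from either row against (7/10, 3/10). Using α: −2(7/10) + 6(3/10) = 2/5.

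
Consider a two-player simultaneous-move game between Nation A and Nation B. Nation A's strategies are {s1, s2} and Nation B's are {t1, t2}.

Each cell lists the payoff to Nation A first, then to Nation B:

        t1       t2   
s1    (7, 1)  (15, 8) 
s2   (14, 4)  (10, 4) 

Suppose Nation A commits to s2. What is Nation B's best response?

Against s2, Nation B earns 4 from t1 and 4 from t2.
So either strategy is a best response.

either — both t1 and t2 are best responses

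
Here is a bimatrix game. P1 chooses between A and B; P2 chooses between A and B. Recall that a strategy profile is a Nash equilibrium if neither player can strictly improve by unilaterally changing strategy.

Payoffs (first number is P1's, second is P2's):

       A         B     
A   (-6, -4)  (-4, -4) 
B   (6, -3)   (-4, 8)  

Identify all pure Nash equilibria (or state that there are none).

(A, B) and (B, B)

(A, A): P1 prefers B (6 > -6) — not an equilibrium.
(A, B): P1 gets -4 ≥ -4 from B, and P2 gets -4 ≥ -4 from A — Nash equilibrium.
(B, A): P2 prefers B (8 > -3) — not an equilibrium.
(B, B): P1 gets -4 ≥ -4 from A, and P2 gets 8 ≥ -3 from A — Nash equilibrium.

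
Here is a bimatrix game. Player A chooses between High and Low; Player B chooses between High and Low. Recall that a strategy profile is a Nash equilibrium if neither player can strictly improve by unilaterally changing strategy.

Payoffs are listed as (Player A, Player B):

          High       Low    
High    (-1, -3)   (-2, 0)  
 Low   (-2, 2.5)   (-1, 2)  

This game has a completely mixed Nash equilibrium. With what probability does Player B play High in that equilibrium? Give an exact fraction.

Let y be the probability that Player B plays High. In a completely mixed equilibrium, Player A must be indifferent between High and Low.
Player A's expected payoff from High is −y − 2(1−y); from Low it is −2y − (1−y).
Setting these equal: y − 2 = −y − 1, so y = 1/2.

1/2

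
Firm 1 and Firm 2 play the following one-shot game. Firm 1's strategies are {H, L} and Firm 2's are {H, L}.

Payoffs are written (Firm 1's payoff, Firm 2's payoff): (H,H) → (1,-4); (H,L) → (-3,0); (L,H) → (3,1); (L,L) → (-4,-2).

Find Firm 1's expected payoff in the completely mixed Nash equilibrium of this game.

First find y, the probability Firm 2 plays H, from Firm 1's indifference between H and L: y − 3(1−y) = 3y − 4(1−y), giving y = 1/3.
Since Firm 1 is indifferent in equilibrium, Firm 1's expected payoff equals the payoff from either row against (1/3, 2/3). Using H: (1/3) − 3(2/3) = -5/3.

-5/3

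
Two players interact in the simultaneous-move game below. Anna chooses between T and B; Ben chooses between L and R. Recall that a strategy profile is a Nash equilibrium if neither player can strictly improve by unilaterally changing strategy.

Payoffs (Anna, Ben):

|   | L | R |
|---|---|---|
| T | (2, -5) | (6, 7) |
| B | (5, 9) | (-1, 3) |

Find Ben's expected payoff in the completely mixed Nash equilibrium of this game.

First find x, the probability Anna plays T, from Ben's indifference between L and R: −5x + 9(1−x) = 7x + 3(1−x), giving x = 1/3.
Since Ben is indifferent in equilibrium, Ben's expected payoff equals the payoff from either column against (1/3, 2/3). Using L: −5(1/3) + 9(2/3) = 13/3.

13/3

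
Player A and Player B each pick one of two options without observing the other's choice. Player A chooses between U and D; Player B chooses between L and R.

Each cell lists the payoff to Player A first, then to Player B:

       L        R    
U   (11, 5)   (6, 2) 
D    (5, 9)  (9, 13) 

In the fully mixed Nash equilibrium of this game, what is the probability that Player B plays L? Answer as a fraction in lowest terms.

1/3

Let y be the probability that Player B plays L. In a completely mixed equilibrium, Player A must be indifferent between U and D.
Player A's expected payoff from U is 11y + 6(1−y); from D it is 5y + 9(1−y).
Setting these equal: 5y + 6 = −4y + 9, so y = 1/3.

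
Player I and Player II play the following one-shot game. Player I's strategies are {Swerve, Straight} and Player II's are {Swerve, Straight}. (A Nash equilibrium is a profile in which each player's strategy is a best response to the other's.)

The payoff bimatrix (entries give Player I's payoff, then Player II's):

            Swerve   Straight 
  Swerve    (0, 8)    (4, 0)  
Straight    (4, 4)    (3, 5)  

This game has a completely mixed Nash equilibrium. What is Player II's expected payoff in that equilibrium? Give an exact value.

First find x, the probability Player I plays Swerve, from Player II's indifference between Swerve and Straight: 8x + 4(1−x) = 5(1−x), giving x = 1/9.
Since Player II is indifferent in equilibrium, Player II's expected payoff equals the payoff from either column against (1/9, 8/9). Using Swerve: 8(1/9) + 4(8/9) = 40/9.

40/9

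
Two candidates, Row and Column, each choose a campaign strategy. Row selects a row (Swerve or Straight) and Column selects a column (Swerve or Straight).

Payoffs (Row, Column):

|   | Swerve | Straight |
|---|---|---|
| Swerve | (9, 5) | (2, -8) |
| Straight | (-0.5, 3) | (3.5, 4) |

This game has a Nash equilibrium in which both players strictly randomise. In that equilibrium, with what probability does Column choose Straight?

Let y be the probability that Column plays Swerve. In a completely mixed equilibrium, Row must be indifferent between Swerve and Straight.
Row's expected payoff from Swerve is 9y + 2(1−y); from Straight it is −0.5y + 3.5(1−y).
Setting these equal: 7y + 2 = −4y + 3.5, so y = 3/22.
Therefore Column plays Straight with probability 1 − 3/22 = 19/22.

19/22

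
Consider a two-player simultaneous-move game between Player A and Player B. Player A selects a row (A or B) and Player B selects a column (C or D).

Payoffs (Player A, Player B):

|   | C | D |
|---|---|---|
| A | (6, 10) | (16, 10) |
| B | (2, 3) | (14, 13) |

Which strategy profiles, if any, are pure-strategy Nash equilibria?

(A, C): Player A gets 6 ≥ 2 from B, and Player B gets 10 ≥ 10 from D — Nash equilibrium.
(A, D): Player A gets 16 ≥ 14 from B, and Player B gets 10 ≥ 10 from C — Nash equilibrium.
(B, C): Player A prefers A (6 > 2); Player B prefers D (13 > 3) — not an equilibrium.
(B, D): Player A prefers A (16 > 14) — not an equilibrium.

(A, C) and (A, D)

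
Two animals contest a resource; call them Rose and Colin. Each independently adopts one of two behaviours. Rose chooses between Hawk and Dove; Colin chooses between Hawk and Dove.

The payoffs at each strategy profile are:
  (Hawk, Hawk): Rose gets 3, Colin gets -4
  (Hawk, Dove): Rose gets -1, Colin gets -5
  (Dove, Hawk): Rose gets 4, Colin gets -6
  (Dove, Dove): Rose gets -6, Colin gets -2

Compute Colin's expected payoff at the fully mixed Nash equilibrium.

-22/5

First find p, the probability Rose plays Hawk, from Colin's indifference between Hawk and Dove: −4p − 6(1−p) = −5p − 2(1−p), giving p = 4/5.
Since Colin is indifferent in equilibrium, Colin's expected payoff equals the payoff from either column against (4/5, 1/5). Using Hawk: −4(4/5) − 6(1/5) = -22/5.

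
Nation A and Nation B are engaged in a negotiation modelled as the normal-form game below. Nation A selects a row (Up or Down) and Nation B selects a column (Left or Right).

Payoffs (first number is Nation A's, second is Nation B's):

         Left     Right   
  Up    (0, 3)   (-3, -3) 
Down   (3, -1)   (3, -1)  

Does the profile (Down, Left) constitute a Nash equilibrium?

Yes

At (Down, Left), Nation A earns 3; switching to Up would give 0, so Nation A has no profitable deviation.
Nation B earns -1; switching to Right would give -1, so Nation B has no profitable deviation.
Neither player can gain by a unilateral deviation, so this profile is a Nash equilibrium.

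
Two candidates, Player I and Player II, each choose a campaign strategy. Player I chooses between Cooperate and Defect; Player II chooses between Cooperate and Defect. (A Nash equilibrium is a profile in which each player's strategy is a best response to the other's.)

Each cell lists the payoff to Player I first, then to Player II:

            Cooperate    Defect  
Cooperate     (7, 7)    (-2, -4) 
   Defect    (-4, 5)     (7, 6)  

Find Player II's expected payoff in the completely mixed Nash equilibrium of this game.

First find p, the probability Player I plays Cooperate, from Player II's indifference between Cooperate and Defect: 7p + 5(1−p) = −4p + 6(1−p), giving p = 1/12.
Since Player II is indifferent in equilibrium, Player II's expected payoff equals the payoff from either column against (1/12, 11/12). Using Cooperate: 7(1/12) + 5(11/12) = 31/6.

31/6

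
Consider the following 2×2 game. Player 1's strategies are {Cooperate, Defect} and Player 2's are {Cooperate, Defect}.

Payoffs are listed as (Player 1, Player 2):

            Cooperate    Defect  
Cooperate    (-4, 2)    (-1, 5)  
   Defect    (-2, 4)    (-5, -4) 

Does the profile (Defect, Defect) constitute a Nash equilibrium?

No

At (Defect, Defect), Player 1 earns -5; switching to Cooperate would give -1, so Player 1 would deviate.
Player 2 earns -4; switching to Cooperate would give 4, so Player 2 would deviate.
Since at least one player can profitably deviate, this is not a Nash equilibrium.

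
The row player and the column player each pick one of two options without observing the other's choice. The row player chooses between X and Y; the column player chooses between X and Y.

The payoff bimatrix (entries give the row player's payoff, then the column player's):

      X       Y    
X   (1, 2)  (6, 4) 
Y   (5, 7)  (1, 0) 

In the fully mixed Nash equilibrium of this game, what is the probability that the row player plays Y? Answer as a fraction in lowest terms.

2/9

Let p be the probability that the row player plays X. In a completely mixed equilibrium, the column player must be indifferent between X and Y.
The column player's expected payoff from X is 2p + 7(1−p); from Y it is 4p.
Setting these equal: −5p + 7 = 4p, so p = 7/9.
Therefore the row player plays Y with probability 1 − 7/9 = 2/9.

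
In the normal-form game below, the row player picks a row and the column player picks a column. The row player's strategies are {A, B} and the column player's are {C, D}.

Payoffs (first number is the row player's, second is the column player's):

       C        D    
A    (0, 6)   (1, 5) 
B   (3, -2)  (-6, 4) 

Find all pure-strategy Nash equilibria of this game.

(A, C): the row player prefers B (3 > 0) — not an equilibrium.
(A, D): the column player prefers C (6 > 5) — not an equilibrium.
(B, C): the column player prefers D (4 > -2) — not an equilibrium.
(B, D): the row player prefers A (1 > -6) — not an equilibrium.

none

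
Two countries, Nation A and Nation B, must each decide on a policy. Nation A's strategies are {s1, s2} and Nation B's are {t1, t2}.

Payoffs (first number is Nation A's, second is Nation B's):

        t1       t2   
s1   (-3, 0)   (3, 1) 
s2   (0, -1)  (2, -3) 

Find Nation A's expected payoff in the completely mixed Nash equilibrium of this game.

First find q, the probability Nation B plays t1, from Nation A's indifference between s1 and s2: −3q + 3(1−q) = 2(1−q), giving q = 1/4.
Since Nation A is indifferent in equilibrium, Nation A's expected payoff equals the payoff from either row against (1/4, 3/4). Using s1: −3(1/4) + 3(3/4) = 3/2.

3/2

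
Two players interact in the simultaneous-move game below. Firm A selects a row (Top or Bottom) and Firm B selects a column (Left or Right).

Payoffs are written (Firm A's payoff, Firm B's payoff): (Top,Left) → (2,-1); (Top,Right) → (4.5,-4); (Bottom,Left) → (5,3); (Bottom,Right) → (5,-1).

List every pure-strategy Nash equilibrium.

(Top, Left): Firm A prefers Bottom (5 > 2) — not an equilibrium.
(Top, Right): Firm A prefers Bottom (5 > 4.5); Firm B prefers Left (-1 > -4) — not an equilibrium.
(Bottom, Left): Firm A gets 5 ≥ 2 from Top, and Firm B gets 3 ≥ -1 from Right — Nash equilibrium.
(Bottom, Right): Firm B prefers Left (3 > -1) — not an equilibrium.

(Bottom, Left)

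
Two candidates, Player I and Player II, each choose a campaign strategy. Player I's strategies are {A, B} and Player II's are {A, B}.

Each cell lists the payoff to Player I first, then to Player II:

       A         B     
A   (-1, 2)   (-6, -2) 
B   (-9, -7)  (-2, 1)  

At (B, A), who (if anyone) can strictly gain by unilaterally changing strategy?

Player I at (B, A) earns -9; deviating to A yields -1 — a strict improvement.
Player II earns -7; deviating to B yields 1 — a strict improvement.
Both Player I and Player II have strictly profitable deviations.

Both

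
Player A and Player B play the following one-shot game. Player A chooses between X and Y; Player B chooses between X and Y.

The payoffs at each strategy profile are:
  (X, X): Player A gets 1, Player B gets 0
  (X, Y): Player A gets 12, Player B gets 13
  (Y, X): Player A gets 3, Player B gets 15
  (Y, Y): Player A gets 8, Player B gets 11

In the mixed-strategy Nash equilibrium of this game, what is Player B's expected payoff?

195/17

First find x, the probability Player A plays X, from Player B's indifference between X and Y: 15(1−x) = 13x + 11(1−x), giving x = 4/17.
Since Player B is indifferent in equilibrium, Player B's expected payoff equals the payoff from either column against (4/17, 13/17). Using X: 15(13/17) = 195/17.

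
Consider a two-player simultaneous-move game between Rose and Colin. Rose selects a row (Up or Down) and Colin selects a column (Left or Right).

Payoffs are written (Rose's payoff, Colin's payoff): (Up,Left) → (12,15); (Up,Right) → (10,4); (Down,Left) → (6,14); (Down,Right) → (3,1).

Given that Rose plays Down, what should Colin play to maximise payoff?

Left

Against Down, Colin earns 14 from Left and 1 from Right.
So Left is the best response.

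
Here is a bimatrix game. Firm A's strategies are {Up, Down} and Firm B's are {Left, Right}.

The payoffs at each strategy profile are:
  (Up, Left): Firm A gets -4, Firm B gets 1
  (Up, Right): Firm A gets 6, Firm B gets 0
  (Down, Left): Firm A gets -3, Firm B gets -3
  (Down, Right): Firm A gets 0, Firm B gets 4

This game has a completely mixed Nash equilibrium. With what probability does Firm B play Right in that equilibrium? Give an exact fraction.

Let y be the probability that Firm B plays Left. In a completely mixed equilibrium, Firm A must be indifferent between Up and Down.
Firm A's expected payoff from Up is −4y + 6(1−y); from Down it is −3y.
Setting these equal: −10y + 6 = −3y, so y = 6/7.
Therefore Firm B plays Right with probability 1 − 6/7 = 1/7.

1/7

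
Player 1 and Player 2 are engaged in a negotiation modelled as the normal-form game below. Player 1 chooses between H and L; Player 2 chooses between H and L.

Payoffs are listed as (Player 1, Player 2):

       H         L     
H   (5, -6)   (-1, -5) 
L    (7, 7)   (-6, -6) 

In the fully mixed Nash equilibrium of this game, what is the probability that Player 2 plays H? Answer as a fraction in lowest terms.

Let q be the probability that Player 2 plays H. In a completely mixed equilibrium, Player 1 must be indifferent between H and L.
Player 1's expected payoff from H is 5q − (1−q); from L it is 7q − 6(1−q).
Setting these equal: 6q − 1 = 13q − 6, so q = 5/7.

5/7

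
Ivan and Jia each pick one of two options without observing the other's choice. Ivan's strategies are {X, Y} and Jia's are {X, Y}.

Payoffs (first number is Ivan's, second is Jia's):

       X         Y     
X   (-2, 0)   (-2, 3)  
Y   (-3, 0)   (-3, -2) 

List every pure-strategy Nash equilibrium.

(X, Y)

(X, X): Jia prefers Y (3 > 0) — not an equilibrium.
(X, Y): Ivan gets -2 ≥ -3 from Y, and Jia gets 3 ≥ 0 from X — Nash equilibrium.
(Y, X): Ivan prefers X (-2 > -3) — not an equilibrium.
(Y, Y): Ivan prefers X (-2 > -3); Jia prefers X (0 > -2) — not an equilibrium.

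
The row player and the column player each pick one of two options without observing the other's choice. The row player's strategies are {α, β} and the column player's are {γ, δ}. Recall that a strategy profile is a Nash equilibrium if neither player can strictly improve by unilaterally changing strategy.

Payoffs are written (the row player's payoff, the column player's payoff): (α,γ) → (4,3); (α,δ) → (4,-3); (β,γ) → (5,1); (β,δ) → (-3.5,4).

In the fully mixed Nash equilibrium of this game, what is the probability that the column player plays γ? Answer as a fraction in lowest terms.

Let q be the probability that the column player plays γ. In a completely mixed equilibrium, the row player must be indifferent between α and β.
The row player's expected payoff from α is 4q + 4(1−q); from β it is 5q − 3.5(1−q).
Setting these equal: 4 = 8.5q − 3.5, so q = 15/17.

15/17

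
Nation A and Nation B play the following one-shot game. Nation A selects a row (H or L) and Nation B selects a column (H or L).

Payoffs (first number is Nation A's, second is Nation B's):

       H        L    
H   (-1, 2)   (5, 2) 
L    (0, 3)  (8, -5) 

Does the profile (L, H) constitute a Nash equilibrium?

Yes

At (L, H), Nation A earns 0; switching to H would give -1, so Nation A has no profitable deviation.
Nation B earns 3; switching to L would give -5, so Nation B has no profitable deviation.
Neither player can gain by a unilateral deviation, so this profile is a Nash equilibrium.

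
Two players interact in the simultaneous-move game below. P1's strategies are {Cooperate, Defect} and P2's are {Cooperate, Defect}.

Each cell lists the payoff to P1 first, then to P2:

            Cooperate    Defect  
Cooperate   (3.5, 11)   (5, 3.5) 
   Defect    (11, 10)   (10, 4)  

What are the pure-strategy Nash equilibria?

(Defect, Cooperate)

(Cooperate, Cooperate): P1 prefers Defect (11 > 3.5) — not an equilibrium.
(Cooperate, Defect): P1 prefers Defect (10 > 5); P2 prefers Cooperate (11 > 3.5) — not an equilibrium.
(Defect, Cooperate): P1 gets 11 ≥ 3.5 from Cooperate, and P2 gets 10 ≥ 4 from Defect — Nash equilibrium.
(Defect, Defect): P2 prefers Cooperate (10 > 4) — not an equilibrium.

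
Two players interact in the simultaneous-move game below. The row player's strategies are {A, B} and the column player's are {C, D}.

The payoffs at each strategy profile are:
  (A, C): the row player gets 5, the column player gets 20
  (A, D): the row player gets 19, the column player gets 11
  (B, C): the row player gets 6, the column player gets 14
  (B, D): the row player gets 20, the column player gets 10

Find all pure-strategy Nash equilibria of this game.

(A, C): the row player prefers B (6 > 5) — not an equilibrium.
(A, D): the row player prefers B (20 > 19); the column player prefers C (20 > 11) — not an equilibrium.
(B, C): the row player gets 6 ≥ 5 from A, and the column player gets 14 ≥ 10 from D — Nash equilibrium.
(B, D): the column player prefers C (14 > 10) — not an equilibrium.

(B, C)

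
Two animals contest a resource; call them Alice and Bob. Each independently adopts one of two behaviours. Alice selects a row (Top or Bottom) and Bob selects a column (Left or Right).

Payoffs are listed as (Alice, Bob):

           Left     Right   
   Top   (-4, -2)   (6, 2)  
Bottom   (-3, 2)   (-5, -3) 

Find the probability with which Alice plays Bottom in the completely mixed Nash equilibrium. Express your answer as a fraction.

Let x be the probability that Alice plays Top. In a completely mixed equilibrium, Bob must be indifferent between Left and Right.
Bob's expected payoff from Left is −2x + 2(1−x); from Right it is 2x − 3(1−x).
Setting these equal: −4x + 2 = 5x − 3, so x = 5/9.
Therefore Alice plays Bottom with probability 1 − 5/9 = 4/9.

4/9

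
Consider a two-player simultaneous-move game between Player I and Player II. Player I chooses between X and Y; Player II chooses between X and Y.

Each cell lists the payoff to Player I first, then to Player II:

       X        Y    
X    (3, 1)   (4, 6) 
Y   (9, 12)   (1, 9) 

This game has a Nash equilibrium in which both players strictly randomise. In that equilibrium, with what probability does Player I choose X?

Let x be the probability that Player I plays X. In a completely mixed equilibrium, Player II must be indifferent between X and Y.
Player II's expected payoff from X is x + 12(1−x); from Y it is 6x + 9(1−x).
Setting these equal: −11x + 12 = −3x + 9, so x = 3/8.

3/8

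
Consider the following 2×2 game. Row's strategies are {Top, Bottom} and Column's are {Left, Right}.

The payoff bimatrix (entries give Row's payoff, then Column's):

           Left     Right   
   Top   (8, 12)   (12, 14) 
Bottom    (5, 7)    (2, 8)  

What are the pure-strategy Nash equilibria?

(Top, Right)

(Top, Left): Column prefers Right (14 > 12) — not an equilibrium.
(Top, Right): Row gets 12 ≥ 2 from Bottom, and Column gets 14 ≥ 12 from Left — Nash equilibrium.
(Bottom, Left): Row prefers Top (8 > 5); Column prefers Right (8 > 7) — not an equilibrium.
(Bottom, Right): Row prefers Top (12 > 2) — not an equilibrium.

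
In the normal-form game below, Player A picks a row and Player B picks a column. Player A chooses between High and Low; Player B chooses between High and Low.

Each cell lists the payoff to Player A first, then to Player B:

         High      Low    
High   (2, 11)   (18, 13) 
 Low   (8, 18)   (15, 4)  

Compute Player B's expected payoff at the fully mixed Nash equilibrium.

95/8

First find p, the probability Player A plays High, from Player B's indifference between High and Low: 11p + 18(1−p) = 13p + 4(1−p), giving p = 7/8.
Since Player B is indifferent in equilibrium, Player B's expected payoff equals the payoff from either column against (7/8, 1/8). Using High: 11(7/8) + 18(1/8) = 95/8.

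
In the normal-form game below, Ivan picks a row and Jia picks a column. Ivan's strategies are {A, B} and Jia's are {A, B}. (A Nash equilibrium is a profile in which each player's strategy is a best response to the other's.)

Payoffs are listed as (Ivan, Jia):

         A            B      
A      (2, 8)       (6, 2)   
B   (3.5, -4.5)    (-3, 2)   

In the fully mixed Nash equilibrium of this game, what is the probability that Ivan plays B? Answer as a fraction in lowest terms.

Let x be the probability that Ivan plays A. In a completely mixed equilibrium, Jia must be indifferent between A and B.
Jia's expected payoff from A is 8x − 4.5(1−x); from B it is 2x + 2(1−x).
Setting these equal: 12.5x − 4.5 = 2, so x = 13/25.
Therefore Ivan plays B with probability 1 − 13/25 = 12/25.

12/25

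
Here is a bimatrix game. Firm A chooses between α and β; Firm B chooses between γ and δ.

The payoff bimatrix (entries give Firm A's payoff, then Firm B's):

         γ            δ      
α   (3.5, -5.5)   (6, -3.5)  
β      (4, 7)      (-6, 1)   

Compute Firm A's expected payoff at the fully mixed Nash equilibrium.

18/5

First find q, the probability Firm B plays γ, from Firm A's indifference between α and β: 3.5q + 6(1−q) = 4q − 6(1−q), giving q = 24/25.
Since Firm A is indifferent in equilibrium, Firm A's expected payoff equals the payoff from either row against (24/25, 1/25). Using α: 3.5(24/25) + 6(1/25) = 18/5.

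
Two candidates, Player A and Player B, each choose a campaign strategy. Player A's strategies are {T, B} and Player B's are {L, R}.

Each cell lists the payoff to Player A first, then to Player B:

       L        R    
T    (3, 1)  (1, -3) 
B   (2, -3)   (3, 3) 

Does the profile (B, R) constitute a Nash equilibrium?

Yes

At (B, R), Player A earns 3; switching to T would give 1, so Player A has no profitable deviation.
Player B earns 3; switching to L would give -3, so Player B has no profitable deviation.
Neither player can gain by a unilateral deviation, so this profile is a Nash equilibrium.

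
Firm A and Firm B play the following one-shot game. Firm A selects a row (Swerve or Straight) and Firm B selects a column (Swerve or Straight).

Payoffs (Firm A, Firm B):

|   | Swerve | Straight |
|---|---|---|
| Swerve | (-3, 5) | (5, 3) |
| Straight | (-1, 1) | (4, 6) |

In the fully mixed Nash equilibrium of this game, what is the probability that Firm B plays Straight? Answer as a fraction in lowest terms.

Let c be the probability that Firm B plays Swerve. In a completely mixed equilibrium, Firm A must be indifferent between Swerve and Straight.
Firm A's expected payoff from Swerve is −3c + 5(1−c); from Straight it is −c + 4(1−c).
Setting these equal: −8c + 5 = −5c + 4, so c = 1/3.
Therefore Firm B plays Straight with probability 1 − 1/3 = 2/3.

2/3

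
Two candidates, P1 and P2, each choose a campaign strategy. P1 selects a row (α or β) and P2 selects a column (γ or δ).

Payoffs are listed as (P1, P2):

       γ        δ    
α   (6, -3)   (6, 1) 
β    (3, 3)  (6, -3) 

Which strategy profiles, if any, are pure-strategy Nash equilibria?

(α, δ)

(α, γ): P2 prefers δ (1 > -3) — not an equilibrium.
(α, δ): P1 gets 6 ≥ 6 from β, and P2 gets 1 ≥ -3 from γ — Nash equilibrium.
(β, γ): P1 prefers α (6 > 3) — not an equilibrium.
(β, δ): P2 prefers γ (3 > -3) — not an equilibrium.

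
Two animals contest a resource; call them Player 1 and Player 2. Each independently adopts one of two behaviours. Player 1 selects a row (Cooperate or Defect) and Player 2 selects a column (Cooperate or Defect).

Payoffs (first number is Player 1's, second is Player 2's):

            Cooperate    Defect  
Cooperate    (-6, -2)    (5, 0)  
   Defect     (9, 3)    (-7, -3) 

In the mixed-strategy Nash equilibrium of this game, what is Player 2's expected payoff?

-3/4

First find x, the probability Player 1 plays Cooperate, from Player 2's indifference between Cooperate and Defect: −2x + 3(1−x) = −3(1−x), giving x = 3/4.
Since Player 2 is indifferent in equilibrium, Player 2's expected payoff equals the payoff from either column against (3/4, 1/4). Using Cooperate: −2(3/4) + 3(1/4) = -3/4.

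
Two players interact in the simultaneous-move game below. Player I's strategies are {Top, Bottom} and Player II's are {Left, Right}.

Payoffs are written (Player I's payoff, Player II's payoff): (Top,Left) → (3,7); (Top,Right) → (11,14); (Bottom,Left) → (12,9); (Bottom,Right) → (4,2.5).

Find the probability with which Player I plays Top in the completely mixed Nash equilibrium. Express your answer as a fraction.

13/27

Let p be the probability that Player I plays Top. In a completely mixed equilibrium, Player II must be indifferent between Left and Right.
Player II's expected payoff from Left is 7p + 9(1−p); from Right it is 14p + 2.5(1−p).
Setting these equal: −2p + 9 = 11.5p + 2.5, so p = 13/27.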